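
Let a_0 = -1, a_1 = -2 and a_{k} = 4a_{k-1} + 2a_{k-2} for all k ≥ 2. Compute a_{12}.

-30108736

The ordinary generating function has denominator 1 - 4y - 2y^2.
Iterating the recurrence: a_0,…,a_{12} = -1, -2, -10, -44, -196, -872, -3880, -17264, -76816, -341792, -1520800, -6766784, -30108736.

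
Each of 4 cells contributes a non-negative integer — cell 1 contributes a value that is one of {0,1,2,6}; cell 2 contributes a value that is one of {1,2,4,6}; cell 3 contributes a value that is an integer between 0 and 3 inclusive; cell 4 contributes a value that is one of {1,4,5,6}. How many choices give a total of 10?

27

The generating function for the choices is (1 + x + x² + x⁶)·(x + x² + x⁴ + x⁶)·(1 + x + x² + x³)·(x + x⁴ + x⁵ + x⁶); the count is [x¹⁰].
(1 + x + x² + x⁶) has coefficients 1,1,1,0,0,0,1 for degrees 0…6.
(x + x² + x⁴ + x⁶) has coefficients 0,1,1,0,1,0,1,0,0,0,0 for degrees 0…10.
Multiplying by (1 + x + x² + x³) gives running coefficients 0,1,2,2,3,2,2,2,1,1,0 for degrees 0…10.
Finally multiplying by (x + x⁴ + x⁵ + x⁶), the product of all factors after the first has coefficients 0,0,1,2,2,4,5,7,9,8,8 for degrees 0…10.
[x¹⁰] = 1·8 + 1·8 + 1·9 + 1·2 = 27.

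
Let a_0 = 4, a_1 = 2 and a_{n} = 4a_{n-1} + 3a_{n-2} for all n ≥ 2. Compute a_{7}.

The ordinary generating function has denominator 1 - 4t - 3t^2.
Iterating the recurrence: a_0,…,a_{7} = 4, 2, 20, 86, 404, 1874, 8708, 40454.

40454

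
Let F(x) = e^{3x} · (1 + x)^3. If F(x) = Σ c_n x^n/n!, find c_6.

The EGF product rule gives c_6 = Σ_{k_1+k_2=6} C(6; k_1,k_2) · ∏ g_i(k_i), where e^{3x} gives (3)^k; (1+x)^3 gives the falling factorial (3)_k.
g_1(k) for k = 0…6: 1, 3, 9, 27, 81, 243, 729.
g_2(k) for k = 0…6: 1, 3, 6, 6, 0, 0, 0.
c_6 = Σ_k C(6,k)·g_1(k)·g_2(6−k) = 20·27·6 + 15·81·6 + 6·243·3 + 1·729·1 = 3240 + 7290 + 4374 + 729 = 15633.

15633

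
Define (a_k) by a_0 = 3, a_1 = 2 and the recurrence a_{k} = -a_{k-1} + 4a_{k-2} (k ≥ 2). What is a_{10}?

The ordinary generating function has denominator 1 + q - 4q^2.
Iterating the recurrence: a_0,…,a_{10} = 3, 2, 10, -2, 42, -50, 218, -418, 1290, -2962, 8122.

8122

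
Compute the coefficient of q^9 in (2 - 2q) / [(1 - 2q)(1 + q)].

Partial fractions give a closed form: a_n = (2/3)·2^n + (4/3)·(-1)^n.
At n = 9: a_9 = 340.

340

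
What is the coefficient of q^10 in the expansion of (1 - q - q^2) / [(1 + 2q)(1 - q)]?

853

The denominator gives the recurrence a_n = −a_(n−1) + 2a_(n−2) for n ≥ 3; the numerator fixes a_0 = 1, a_1 = -2, a_2 = 3.
Iterating: 1, -2, 3, -7, 13, -27, 53, -107, 213, -427, 853, so a_10 = 853.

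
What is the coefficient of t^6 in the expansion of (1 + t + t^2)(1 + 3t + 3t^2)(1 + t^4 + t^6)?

(1 + t + t^2) has coefficients 1,1,1 for degrees 0…2.
(1 + 3t + 3t^2) has coefficients 1,3,3,0,0,0,0 for degrees 0…6.
Finally multiplying by (1 + t^4 + t^6), the product of all factors after the first has coefficients 1,3,3,0,1,3,4 for degrees 0…6.
[t^6] = 1·4 + 1·3 + 1·1 = 8.

8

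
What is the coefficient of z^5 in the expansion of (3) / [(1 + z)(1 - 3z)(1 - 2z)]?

Partial fractions give a closed form: a_n = (1/4)·(-1)^n + (27/4)·3^n + (-4)·2^n.
At n = 5: a_5 = 1512.

1512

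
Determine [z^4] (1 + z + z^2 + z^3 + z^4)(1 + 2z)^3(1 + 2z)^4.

939

(1 + z + z^2 + z^3 + z^4) has coefficients 1,1,1,1,1 for degrees 0…4.
(1 + 2z)^3 has coefficients 1,6,12,8,0 for degrees 0…4.
Finally multiplying by (1 + 2z)^4, the product of all factors after the first has coefficients 1,14,84,280,560 for degrees 0…4.
[z^4] = 1·560 + 1·280 + 1·84 + 1·14 + 1·1 = 939.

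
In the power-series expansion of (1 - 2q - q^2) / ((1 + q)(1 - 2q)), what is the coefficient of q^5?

-6

The denominator gives the recurrence a_n = a_(n−1) + 2a_(n−2) for n ≥ 3; the numerator fixes a_0 = 1, a_1 = -1, a_2 = 0.
Iterating: 1, -1, 0, -2, -2, -6, so a_5 = -6.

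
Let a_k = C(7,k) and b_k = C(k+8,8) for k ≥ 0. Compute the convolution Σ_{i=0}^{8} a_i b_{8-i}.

187137

This is [x^8] in the product of the two ordinary generating functions.
Σ = 1·12870 + 7·6435 + 21·3003 + 35·1287 + 35·495 + 21·165 + 7·45 + 1·9 + 0·1 = 187137.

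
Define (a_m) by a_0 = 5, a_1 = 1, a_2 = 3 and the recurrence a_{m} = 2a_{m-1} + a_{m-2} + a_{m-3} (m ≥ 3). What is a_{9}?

3003

The ordinary generating function has denominator 1 - 2x - x^2 - x^3.
Iterating the recurrence: a_0,…,a_{9} = 5, 1, 3, 12, 28, 71, 182, 463, 1179, 3003.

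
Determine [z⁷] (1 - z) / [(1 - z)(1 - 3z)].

The denominator gives the recurrence a_n = 4a_(n−1) − 3a_(n−2) for n ≥ 2; the numerator fixes a_0 = 1, a_1 = 3.
Iterating: 1, 3, 9, 27, 81, 243, 729, 2187, so a_7 = 2187.

2187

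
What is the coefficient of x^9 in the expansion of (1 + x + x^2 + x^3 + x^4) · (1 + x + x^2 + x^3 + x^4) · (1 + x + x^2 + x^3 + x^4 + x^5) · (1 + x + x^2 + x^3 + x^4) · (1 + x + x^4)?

(1 + x + x^2 + x^3 + x^4) has coefficients 1,1,1,1,1 for degrees 0…4.
(1 + x + x^2 + x^3 + x^4) has coefficients 1,1,1,1,1,0,0,0,0,0 for degrees 0…9.
Multiplying by (1 + x + x^2 + x^3 + x^4 + x^5) gives running coefficients 1,2,3,4,5,5,4,3,2,1 for degrees 0…9.
Multiplying by (1 + x + x^2 + x^3 + x^4) gives running coefficients 1,3,6,10,15,19,21,21,19,15 for degrees 0…9.
Finally multiplying by (1 + x + x^4), the product of all factors after the first has coefficients 1,4,9,16,26,37,46,52,55,53 for degrees 0…9.
[x^9] = 1·53 + 1·55 + 1·52 + 1·46 + 1·37 = 243.

243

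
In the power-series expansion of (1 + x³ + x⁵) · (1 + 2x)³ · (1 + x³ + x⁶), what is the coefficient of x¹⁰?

(1 + x³ + x⁵) has coefficients 1,0,0,1,0,1 for degrees 0…5.
(1 + 2x)³ has coefficients 1,6,12,8,0,0,0,0,0,0,0 for degrees 0…10.
Finally multiplying by (1 + x³ + x⁶), the product of all factors after the first has coefficients 1,6,12,9,6,12,9,6,12,8,0 for degrees 0…10.
[x¹⁰] = 1·0 + 1·6 + 1·12 = 18.

18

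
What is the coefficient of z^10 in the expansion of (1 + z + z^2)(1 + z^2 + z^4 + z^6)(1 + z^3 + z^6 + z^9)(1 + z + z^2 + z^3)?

16

(1 + z + z^2) has coefficients 1,1,1 for degrees 0…2.
(1 + z^2 + z^4 + z^6) has coefficients 1,0,1,0,1,0,1,0,0,0,0 for degrees 0…10.
Multiplying by (1 + z^3 + z^6 + z^9) gives running coefficients 1,0,1,1,1,1,2,1,1,2,1 for degrees 0…10.
Finally multiplying by (1 + z + z^2 + z^3), the product of all factors after the first has coefficients 1,1,2,3,3,4,5,5,5,6,5 for degrees 0…10.
[z^10] = 1·5 + 1·6 + 1·5 = 16.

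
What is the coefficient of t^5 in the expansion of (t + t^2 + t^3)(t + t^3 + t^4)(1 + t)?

4

(t + t^2 + t^3) has coefficients 0,1,1,1 for degrees 0…3.
(t + t^3 + t^4) has coefficients 0,1,0,1,1,0 for degrees 0…5.
Finally multiplying by (1 + t), the product of all factors after the first has coefficients 0,1,1,1,2,1 for degrees 0…5.
[t^5] = 1·2 + 1·1 + 1·1 = 4.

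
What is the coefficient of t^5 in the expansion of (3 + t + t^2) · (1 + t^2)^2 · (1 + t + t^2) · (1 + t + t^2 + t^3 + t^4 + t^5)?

50

(3 + t + t^2) has coefficients 3,1,1 for degrees 0…2.
(1 + t^2)^2 has coefficients 1,0,2,0,1,0 for degrees 0…5.
Multiplying by (1 + t + t^2) gives running coefficients 1,1,3,2,3,1 for degrees 0…5.
Finally multiplying by (1 + t + t^2 + t^3 + t^4 + t^5), the product of all factors after the first has coefficients 1,2,5,7,10,11 for degrees 0…5.
[t^5] = 3·11 + 1·10 + 1·7 = 50.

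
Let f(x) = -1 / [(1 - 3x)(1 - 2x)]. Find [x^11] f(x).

Partial fractions give a closed form: a_n = (-3)·3^n + (2)·2^n.
At n = 11: a_11 = -527345.

-527345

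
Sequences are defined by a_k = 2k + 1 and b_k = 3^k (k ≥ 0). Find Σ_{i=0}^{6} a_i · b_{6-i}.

2179

Write out a_i and b_{6-i} for i = 0,…,6 and sum the products.
Σ = 1·729 + 3·243 + 5·81 + 7·27 + 9·9 + 11·3 + 13·1 = 2179.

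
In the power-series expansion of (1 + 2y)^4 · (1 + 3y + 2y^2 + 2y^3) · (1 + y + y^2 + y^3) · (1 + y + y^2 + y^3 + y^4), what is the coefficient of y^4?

618

(1 + 2y)^4 has coefficients 1,8,24,32,16 for degrees 0…4.
(1 + 3y + 2y^2 + 2y^3) has coefficients 1,3,2,2,0 for degrees 0…4.
Multiplying by (1 + y + y^2 + y^3) gives running coefficients 1,4,6,8,7 for degrees 0…4.
Finally multiplying by (1 + y + y^2 + y^3 + y^4), the product of all factors after the first has coefficients 1,5,11,19,26 for degrees 0…4.
[y^4] = 1·26 + 8·19 + 24·11 + 32·5 + 16·1 = 618.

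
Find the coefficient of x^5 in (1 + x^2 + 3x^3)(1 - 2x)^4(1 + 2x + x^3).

97

(1 + x^2 + 3x^3) has coefficients 1,0,1,3 for degrees 0…3.
(1 - 2x)^4 has coefficients 1,-8,24,-32,16,0 for degrees 0…5.
Finally multiplying by (1 + 2x + x^3), the product of all factors after the first has coefficients 1,-6,8,17,-56,56 for degrees 0…5.
[x^5] = 1·56 + 1·17 + 3·8 = 97.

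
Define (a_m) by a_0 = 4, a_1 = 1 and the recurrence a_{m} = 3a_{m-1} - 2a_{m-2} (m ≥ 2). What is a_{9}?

The ordinary generating function has denominator 1 - 3x + 2x^2.
Iterating the recurrence: a_0,…,a_{9} = 4, 1, -5, -17, -41, -89, -185, -377, -761, -1529.

-1529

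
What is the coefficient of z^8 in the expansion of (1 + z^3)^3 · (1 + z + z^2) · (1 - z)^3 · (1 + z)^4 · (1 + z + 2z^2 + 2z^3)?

-12

(1 + z^3)^3 has coefficients 1,0,0,3,0,0,3,0,0 for degrees 0…8.
(1 + z + z^2) has coefficients 1,1,1,0,0,0,0,0,0 for degrees 0…8.
Multiplying by (1 - z)^3 gives running coefficients 1,-2,1,-1,2,-1,0,0,0 for degrees 0…8.
Multiplying by (1 + z)^4 gives running coefficients 1,2,-1,-5,-3,3,5,1,-2 for degrees 0…8.
Finally multiplying by (1 + z + 2z^2 + 2z^3), the product of all factors after the first has coefficients 1,3,3,0,-6,-12,-8,6,15 for degrees 0…8.
[z^8] = 1·15 + 3·(-12) + 3·3 = -12.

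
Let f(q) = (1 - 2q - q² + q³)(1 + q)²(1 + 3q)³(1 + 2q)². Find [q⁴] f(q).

-90

(1 - 2q - q² + q³) has coefficients 1,-2,-1,1 for degrees 0…3.
(1 + q)² has coefficients 1,2,1,0,0 for degrees 0…4.
Multiplying by (1 + 3q)³ gives running coefficients 1,11,46,90,81 for degrees 0…4.
Finally multiplying by (1 + 2q)², the product of all factors after the first has coefficients 1,15,94,318,625 for degrees 0…4.
[q⁴] = 1·625 − 2·318 − 1·94 + 1·15 = -90.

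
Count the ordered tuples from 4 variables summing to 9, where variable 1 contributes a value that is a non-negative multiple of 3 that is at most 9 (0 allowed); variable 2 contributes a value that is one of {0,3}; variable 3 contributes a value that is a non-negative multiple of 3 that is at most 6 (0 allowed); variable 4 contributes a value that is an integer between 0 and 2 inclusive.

6

The generating function for the choices is (1 + y³ + y⁶ + y⁹)·(1 + y³)·(1 + y³ + y⁶)·(1 + y + y²); the count is [y⁹].
(1 + y³ + y⁶ + y⁹) has coefficients 1,0,0,1,0,0,1,0,0,1 for degrees 0…9.
(1 + y³) has coefficients 1,0,0,1,0,0,0,0,0,0 for degrees 0…9.
Multiplying by (1 + y³ + y⁶) gives running coefficients 1,0,0,2,0,0,2,0,0,1 for degrees 0…9.
Finally multiplying by (1 + y + y²), the product of all factors after the first has coefficients 1,1,1,2,2,2,2,2,2,1 for degrees 0…9.
[y⁹] = 1·1 + 1·2 + 1·2 + 1·1 = 6.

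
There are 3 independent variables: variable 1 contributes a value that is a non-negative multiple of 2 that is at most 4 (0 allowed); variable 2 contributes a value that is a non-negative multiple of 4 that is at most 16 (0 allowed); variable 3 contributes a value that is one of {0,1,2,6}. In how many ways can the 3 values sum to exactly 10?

The generating function for the choices is (1 + y^2 + y^4)·(1 + y^4 + y^8 + y^12 + y^16)·(1 + y + y^2 + y^6); the count is [y^10].
(1 + y^2 + y^4) has coefficients 1,0,1,0,1 for degrees 0…4.
(1 + y^4 + y^8 + y^12 + y^16) has coefficients 1,0,0,0,1,0,0,0,1,0,0 for degrees 0…10.
Finally multiplying by (1 + y + y^2 + y^6), the product of all factors after the first has coefficients 1,1,1,0,1,1,2,0,1,1,2 for degrees 0…10.
[y^10] = 1·2 + 1·1 + 1·2 = 5.

5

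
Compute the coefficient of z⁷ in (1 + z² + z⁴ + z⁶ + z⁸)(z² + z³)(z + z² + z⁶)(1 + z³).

4

(1 + z² + z⁴ + z⁶ + z⁸) has coefficients 1,0,1,0,1,0,1,0 for degrees 0…7.
(z² + z³) has coefficients 0,0,1,1,0,0,0,0 for degrees 0…7.
Multiplying by (z + z² + z⁶) gives running coefficients 0,0,0,1,2,1,0,0 for degrees 0…7.
Finally multiplying by (1 + z³), the product of all factors after the first has coefficients 0,0,0,1,2,1,1,2 for degrees 0…7.
[z⁷] = 1·2 + 1·1 + 1·1 + 1·0 = 4.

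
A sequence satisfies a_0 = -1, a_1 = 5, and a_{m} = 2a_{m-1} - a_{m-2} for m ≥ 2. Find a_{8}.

47

The ordinary generating function has denominator 1 - 2z + z^2.
Iterating the recurrence: a_0,…,a_{8} = -1, 5, 11, 17, 23, 29, 35, 41, 47.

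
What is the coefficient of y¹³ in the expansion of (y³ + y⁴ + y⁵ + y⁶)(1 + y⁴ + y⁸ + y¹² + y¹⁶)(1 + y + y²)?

3

(y³ + y⁴ + y⁵ + y⁶) has coefficients 0,0,0,1,1,1,1 for degrees 0…6.
(1 + y⁴ + y⁸ + y¹² + y¹⁶) has coefficients 1,0,0,0,1,0,0,0,1,0,0,0,1,0 for degrees 0…13.
Finally multiplying by (1 + y + y²), the product of all factors after the first has coefficients 1,1,1,0,1,1,1,0,1,1,1,0,1,1 for degrees 0…13.
[y¹³] = 1·1 + 1·1 + 1·1 + 1·0 = 3.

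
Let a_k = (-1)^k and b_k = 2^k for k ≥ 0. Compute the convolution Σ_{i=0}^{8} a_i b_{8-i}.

This is [x^8] in the product of the two ordinary generating functions.
Σ = 1·256 − 1·128 + 1·64 − 1·32 + 1·16 − 1·8 + 1·4 − 1·2 + 1·1 = 171.

171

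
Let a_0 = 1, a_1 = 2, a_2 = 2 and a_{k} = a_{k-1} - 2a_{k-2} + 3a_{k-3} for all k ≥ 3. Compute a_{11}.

The ordinary generating function has denominator 1 - z + 2z^2 - 3z^3.
Iterating the recurrence: a_0,…,a_{11} = 1, 2, 2, 1, 3, 7, 4, -1, 12, 26, -1, -17.

-17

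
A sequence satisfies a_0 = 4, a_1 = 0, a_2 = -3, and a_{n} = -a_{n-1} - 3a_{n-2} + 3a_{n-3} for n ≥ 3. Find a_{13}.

11220

The ordinary generating function has denominator 1 + q + 3q^2 - 3q^3.
Iterating the recurrence: a_0,…,a_{13} = 4, 0, -3, 15, -6, -48, 111, 15, -492, 780, 741, -4557, 4674, 11220.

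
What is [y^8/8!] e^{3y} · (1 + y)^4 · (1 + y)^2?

The EGF product rule gives c_8 = Σ_{k_1+k_2+k_3=8} C(8; k_1,k_2,k_3) · ∏ g_i(k_i), where e^{3y} gives (3)^k; (1+y)^4 gives the falling factorial (4)_k; (1+y)^2 gives the falling factorial (2)_k.
g_1(k) for k = 0…8: 1, 3, 9, 27, 81, 243, 729, 2187, 6561.
g_2(k) for k = 0…8: 1, 4, 12, 24, 24, 0, 0, 0, 0.
g_3(k) for k = 0…8: 1, 2, 2, 0, 0, 0, 0, 0, 0.
First combine the last two factors: h(k) = Σ_j C(k,j)·g_2(j)·g_3(k−j) for k = 0…8: 1, 6, 30, 120, 360, 720, 720, 0, 0.
c_8 = Σ_k C(8,k)·g_1(k)·h(8−k) = 28·9·720 + 56·27·720 + 70·81·360 + 56·243·120 + 28·729·30 + 8·2187·6 + 1·6561·1 = 181440 + 1088640 + 2041200 + 1632960 + 612360 + 104976 + 6561 = 5668137.

5668137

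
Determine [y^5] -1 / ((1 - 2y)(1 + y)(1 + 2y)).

21

Partial fractions give a closed form: a_n = (-1/3)·2^n + (1/3)·(-1)^n + (-1)·(-2)^n.
At n = 5: a_5 = 21.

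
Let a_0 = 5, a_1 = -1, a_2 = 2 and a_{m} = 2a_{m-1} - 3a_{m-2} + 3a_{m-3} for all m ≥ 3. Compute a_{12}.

The ordinary generating function has denominator 1 - 2q + 3q^2 - 3q^3.
Iterating the recurrence: a_0,…,a_{12} = 5, -1, 2, 22, 35, 10, -19, 37, 161, 154, -64, -107, 440.

440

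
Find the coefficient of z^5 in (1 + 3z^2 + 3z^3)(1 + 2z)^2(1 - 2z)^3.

-8

(1 + 3z^2 + 3z^3) has coefficients 1,0,3,3 for degrees 0…3.
(1 + 2z)^2 has coefficients 1,4,4,0,0,0 for degrees 0…5.
Finally multiplying by (1 - 2z)^3, the product of all factors after the first has coefficients 1,-2,-8,16,16,-32 for degrees 0…5.
[z^5] = 1·(-32) + 3·16 + 3·(-8) = -8.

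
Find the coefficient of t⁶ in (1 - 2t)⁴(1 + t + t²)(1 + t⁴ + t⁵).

(1 - 2t)⁴ has coefficients 1,-8,24,-32,16 for degrees 0…4.
(1 + t + t²) has coefficients 1,1,1,0,0,0,0 for degrees 0…6.
Finally multiplying by (1 + t⁴ + t⁵), the product of all factors after the first has coefficients 1,1,1,0,1,2,2 for degrees 0…6.
[t⁶] = 1·2 − 8·2 + 24·1 − 32·0 + 16·1 = 26.

26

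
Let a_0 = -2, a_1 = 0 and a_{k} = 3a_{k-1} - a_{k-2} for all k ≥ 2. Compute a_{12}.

The ordinary generating function has denominator 1 - 3q + q^2.
Iterating the recurrence: a_0,…,a_{12} = -2, 0, 2, 6, 16, 42, 110, 288, 754, 1974, 5168, 13530, 35422.

35422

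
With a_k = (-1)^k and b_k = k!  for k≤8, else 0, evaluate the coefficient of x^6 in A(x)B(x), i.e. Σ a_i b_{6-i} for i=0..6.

This is [x^6] in the product of the two ordinary generating functions.
Σ = 1·720 − 1·120 + 1·24 − 1·6 + 1·2 − 1·1 + 1·1 = 620.

620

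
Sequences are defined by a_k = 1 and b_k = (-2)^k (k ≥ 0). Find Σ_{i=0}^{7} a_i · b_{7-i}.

The convolution is the t^7 coefficient of A(t)B(t).
Σ = 1·(-128) + 1·64 + 1·(-32) + 1·16 + 1·(-8) + 1·4 + 1·(-2) + 1·1 = -85.

-85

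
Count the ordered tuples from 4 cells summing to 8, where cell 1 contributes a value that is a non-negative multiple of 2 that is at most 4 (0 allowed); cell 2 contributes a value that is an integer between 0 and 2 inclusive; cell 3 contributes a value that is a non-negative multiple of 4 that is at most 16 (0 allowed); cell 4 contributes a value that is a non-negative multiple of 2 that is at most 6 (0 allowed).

The generating function for the choices is (1 + q² + q⁴)·(1 + q + q²)·(1 + q⁴ + q⁸ + q¹² + q¹⁶)·(1 + q² + q⁴ + q⁶); the count is [q⁸].
(1 + q² + q⁴) has coefficients 1,0,1,0,1 for degrees 0…4.
(1 + q + q²) has coefficients 1,1,1,0,0,0,0,0,0 for degrees 0…8.
Multiplying by (1 + q⁴ + q⁸ + q¹² + q¹⁶) gives running coefficients 1,1,1,0,1,1,1,0,1 for degrees 0…8.
Finally multiplying by (1 + q² + q⁴ + q⁶), the product of all factors after the first has coefficients 1,1,2,1,3,2,4,2,4 for degrees 0…8.
[q⁸] = 1·4 + 1·4 + 1·3 = 11.

11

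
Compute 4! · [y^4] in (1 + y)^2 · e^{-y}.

5

The EGF product rule gives c_4 = Σ_{k_1+k_2=4} C(4; k_1,k_2) · ∏ g_i(k_i), where (1+y)^2 gives the falling factorial (2)_k; e^{-y} gives (-1)^k.
g_1(k) for k = 0…4: 1, 2, 2, 0, 0.
g_2(k) for k = 0…4: 1, -1, 1, -1, 1.
c_4 = Σ_k C(4,k)·g_1(k)·g_2(4−k) = 1·1·1 + 4·2·(-1) + 6·2·1 = 1 − 8 + 12 = 5.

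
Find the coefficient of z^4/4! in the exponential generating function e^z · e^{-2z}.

1

The EGF product rule gives c_4 = Σ_{k_1+k_2=4} C(4; k_1,k_2) · ∏ g_i(k_i), where e^z gives (1)^k; e^{-2z} gives (-2)^k.
g_1(k) for k = 0…4: 1, 1, 1, 1, 1.
g_2(k) for k = 0…4: 1, -2, 4, -8, 16.
c_4 = Σ_k C(4,k)·g_1(k)·g_2(4−k) = 1·1·16 + 4·1·(-8) + 6·1·4 + 4·1·(-2) + 1·1·1 = 16 − 32 + 24 − 8 + 1 = 1.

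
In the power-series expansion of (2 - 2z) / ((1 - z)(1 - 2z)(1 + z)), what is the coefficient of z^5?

Partial fractions give a closed form: a_n = (4/3)·2^n + (2/3)·(-1)^n.
At n = 5: a_5 = 42.

42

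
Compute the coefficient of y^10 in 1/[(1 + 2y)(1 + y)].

Partial fractions give a closed form: a_n = (2)·(-2)^n + (-1)·(-1)^n.
At n = 10: a_10 = 2047.

2047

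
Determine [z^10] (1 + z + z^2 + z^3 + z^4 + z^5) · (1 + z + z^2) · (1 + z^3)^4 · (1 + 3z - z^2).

(1 + z + z^2 + z^3 + z^4 + z^5) has coefficients 1,1,1,1,1,1 for degrees 0…5.
(1 + z + z^2) has coefficients 1,1,1,0,0,0,0,0,0,0,0 for degrees 0…10.
Multiplying by (1 + z^3)^4 gives running coefficients 1,1,1,4,4,4,6,6,6,4,4 for degrees 0…10.
Finally multiplying by (1 + 3z - z^2), the product of all factors after the first has coefficients 1,4,3,6,15,12,14,20,18,16,10 for degrees 0…10.
[z^10] = 1·10 + 1·16 + 1·18 + 1·20 + 1·14 + 1·12 = 90.

90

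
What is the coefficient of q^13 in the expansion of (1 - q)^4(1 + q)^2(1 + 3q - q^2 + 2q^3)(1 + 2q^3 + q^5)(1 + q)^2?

3

(1 - q)^4 has coefficients 1,-4,6,-4,1 for degrees 0…4.
(1 + q)^2 has coefficients 1,2,1,0,0,0,0,0,0,0,0,0,0,0 for degrees 0…13.
Multiplying by (1 + 3q - q^2 + 2q^3) gives running coefficients 1,5,6,3,3,2,0,0,0,0,0,0,0,0 for degrees 0…13.
Multiplying by (1 + 2q^3 + q^5) gives running coefficients 1,5,6,5,13,15,11,12,7,3,2,0,0,0 for degrees 0…13.
Finally multiplying by (1 + q)^2, the product of all factors after the first has coefficients 1,7,17,22,29,46,54,49,42,29,15,7,2,0 for degrees 0…13.
[q^13] = 1·0 − 4·2 + 6·7 − 4·15 + 1·29 = 3.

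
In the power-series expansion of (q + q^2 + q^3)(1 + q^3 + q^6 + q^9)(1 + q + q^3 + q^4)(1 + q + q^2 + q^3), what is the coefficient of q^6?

13

(q + q^2 + q^3) has coefficients 0,1,1,1 for degrees 0…3.
(1 + q^3 + q^6 + q^9) has coefficients 1,0,0,1,0,0,1 for degrees 0…6.
Multiplying by (1 + q + q^3 + q^4) gives running coefficients 1,1,0,2,2,0,2 for degrees 0…6.
Finally multiplying by (1 + q + q^2 + q^3), the product of all factors after the first has coefficients 1,2,2,4,5,4,6 for degrees 0…6.
[q^6] = 1·4 + 1·5 + 1·4 = 13.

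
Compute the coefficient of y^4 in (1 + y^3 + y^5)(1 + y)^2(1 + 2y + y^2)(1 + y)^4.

(1 + y^3 + y^5) has coefficients 1,0,0,1,0 for degrees 0…4.
(1 + y)^2 has coefficients 1,2,1,0,0 for degrees 0…4.
Multiplying by (1 + 2y + y^2) gives running coefficients 1,4,6,4,1 for degrees 0…4.
Finally multiplying by (1 + y)^4, the product of all factors after the first has coefficients 1,8,28,56,70 for degrees 0…4.
[y^4] = 1·70 + 1·8 = 78.

78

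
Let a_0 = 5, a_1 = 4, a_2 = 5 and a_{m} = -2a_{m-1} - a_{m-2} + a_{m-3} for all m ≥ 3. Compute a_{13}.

-230

The ordinary generating function has denominator 1 + 2t + t^2 - t^3.
Iterating the recurrence: a_0,…,a_{13} = 5, 4, 5, -9, 17, -20, 14, 9, -52, 109, -157, 153, -40, -230.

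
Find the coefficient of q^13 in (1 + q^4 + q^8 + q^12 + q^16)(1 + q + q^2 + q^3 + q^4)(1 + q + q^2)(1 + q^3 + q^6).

(1 + q^4 + q^8 + q^12 + q^16) has coefficients 1,0,0,0,1,0,0,0,1,0,0,0,1,0 for degrees 0…13.
(1 + q + q^2 + q^3 + q^4) has coefficients 1,1,1,1,1,0,0,0,0,0,0,0,0,0 for degrees 0…13.
Multiplying by (1 + q + q^2) gives running coefficients 1,2,3,3,3,2,1,0,0,0,0,0,0,0 for degrees 0…13.
Finally multiplying by (1 + q^3 + q^6), the product of all factors after the first has coefficients 1,2,3,4,5,5,5,5,5,4,3,2,1,0 for degrees 0…13.
[q^13] = 1·0 + 1·4 + 1·5 + 1·2 = 11.

11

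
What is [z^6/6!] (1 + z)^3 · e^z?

229

The EGF product rule gives c_6 = Σ_{k_1+k_2=6} C(6; k_1,k_2) · ∏ g_i(k_i), where (1+z)^3 gives the falling factorial (3)_k; e^z gives (1)^k.
g_1(k) for k = 0…6: 1, 3, 6, 6, 0, 0, 0.
g_2(k) for k = 0…6: 1, 1, 1, 1, 1, 1, 1.
c_6 = Σ_k C(6,k)·g_1(k)·g_2(6−k) = 1·1·1 + 6·3·1 + 15·6·1 + 20·6·1 = 1 + 18 + 90 + 120 = 229.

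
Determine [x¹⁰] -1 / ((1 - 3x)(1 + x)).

-44287

The denominator gives the recurrence a_n = 2a_(n−1) + 3a_(n−2) for n ≥ 2; the numerator fixes a_0 = -1, a_1 = -2.
Iterating: -1, -2, -7, -20, -61, -182, -547, -1640, -4921, -14762, -44287, so a_10 = -44287.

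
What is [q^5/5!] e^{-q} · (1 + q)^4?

19

The EGF product rule gives c_5 = Σ_{k_1+k_2=5} C(5; k_1,k_2) · ∏ g_i(k_i), where e^{-q} gives (-1)^k; (1+q)^4 gives the falling factorial (4)_k.
g_1(k) for k = 0…5: 1, -1, 1, -1, 1, -1.
g_2(k) for k = 0…5: 1, 4, 12, 24, 24, 0.
c_5 = Σ_k C(5,k)·g_1(k)·g_2(5−k) = 5·(-1)·24 + 10·1·24 + 10·(-1)·12 + 5·1·4 + 1·(-1)·1 = −120 + 240 − 120 + 20 − 1 = 19.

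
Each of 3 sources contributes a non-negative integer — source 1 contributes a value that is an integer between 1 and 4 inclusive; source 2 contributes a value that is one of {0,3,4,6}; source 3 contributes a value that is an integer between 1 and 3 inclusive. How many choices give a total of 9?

The generating function for the choices is (t + t² + t³ + t⁴)·(1 + t³ + t⁴ + t⁶)·(t + t² + t³); the count is [t⁹].
(t + t² + t³ + t⁴) has coefficients 0,1,1,1,1 for degrees 0…4.
(1 + t³ + t⁴ + t⁶) has coefficients 1,0,0,1,1,0,1,0,0,0 for degrees 0…9.
Finally multiplying by (t + t² + t³), the product of all factors after the first has coefficients 0,1,1,1,1,2,2,2,1,1 for degrees 0…9.
[t⁹] = 1·1 + 1·2 + 1·2 + 1·2 = 7.

7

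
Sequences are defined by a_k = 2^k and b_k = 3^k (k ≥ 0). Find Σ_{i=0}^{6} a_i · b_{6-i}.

This is [x^6] in the product of the two ordinary generating functions.
Σ = 1·729 + 2·243 + 4·81 + 8·27 + 16·9 + 32·3 + 64·1 = 2059.

2059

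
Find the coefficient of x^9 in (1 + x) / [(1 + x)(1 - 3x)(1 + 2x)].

Partial fractions give a closed form: a_n = (3/5)·3^n + (2/5)·(-2)^n.
At n = 9: a_9 = 11605.

11605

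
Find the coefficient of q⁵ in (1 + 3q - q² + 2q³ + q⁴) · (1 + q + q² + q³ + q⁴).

(1 + 3q - q² + 2q³ + q⁴) has coefficients 1,3,-1,2,1 for degrees 0…4.
(1 + q + q² + q³ + q⁴) has coefficients 1,1,1,1,1,0 for degrees 0…5.
[q⁵] = 1·0 + 3·1 − 1·1 + 2·1 + 1·1 = 5.

5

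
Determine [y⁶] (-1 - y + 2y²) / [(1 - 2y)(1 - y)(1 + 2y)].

Partial fractions give a closed form: a_n = (-1)·2^n.
At n = 6: a_6 = -64.

-64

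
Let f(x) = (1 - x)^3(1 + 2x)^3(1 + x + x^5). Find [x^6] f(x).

(1 - x)^3 has coefficients 1,-3,3,-1 for degrees 0…3.
(1 + 2x)^3 has coefficients 1,6,12,8,0,0,0 for degrees 0…6.
Finally multiplying by (1 + x + x^5), the product of all factors after the first has coefficients 1,7,18,20,8,1,6 for degrees 0…6.
[x^6] = 1·6 − 3·1 + 3·8 − 1·20 = 7.

7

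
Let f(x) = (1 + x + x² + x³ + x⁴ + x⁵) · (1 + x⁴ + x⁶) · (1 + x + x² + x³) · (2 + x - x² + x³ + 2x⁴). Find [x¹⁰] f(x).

36

(1 + x + x² + x³ + x⁴ + x⁵) has coefficients 1,1,1,1,1,1 for degrees 0…5.
(1 + x⁴ + x⁶) has coefficients 1,0,0,0,1,0,1,0,0,0,0 for degrees 0…10.
Multiplying by (1 + x + x² + x³) gives running coefficients 1,1,1,1,1,1,2,2,1,1,0 for degrees 0…10.
Finally multiplying by (2 + x - x² + x³ + 2x⁴), the product of all factors after the first has coefficients 2,3,2,3,5,5,7,8,5,5,6 for degrees 0…10.
[x¹⁰] = 1·6 + 1·5 + 1·5 + 1·8 + 1·7 + 1·5 = 36.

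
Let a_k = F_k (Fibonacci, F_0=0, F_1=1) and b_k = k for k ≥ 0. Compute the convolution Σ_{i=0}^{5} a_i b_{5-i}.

The convolution is the x^5 coefficient of A(x)B(x).
Σ = 0·5 + 1·4 + 1·3 + 2·2 + 3·1 + 5·0 = 14.

14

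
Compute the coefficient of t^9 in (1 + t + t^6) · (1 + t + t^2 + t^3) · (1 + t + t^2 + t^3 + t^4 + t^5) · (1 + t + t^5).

19

(1 + t + t^6) has coefficients 1,1,0,0,0,0,1 for degrees 0…6.
(1 + t + t^2 + t^3) has coefficients 1,1,1,1,0,0,0,0,0,0 for degrees 0…9.
Multiplying by (1 + t + t^2 + t^3 + t^4 + t^5) gives running coefficients 1,2,3,4,4,4,3,2,1,0 for degrees 0…9.
Finally multiplying by (1 + t + t^5), the product of all factors after the first has coefficients 1,3,5,7,8,9,9,8,7,5 for degrees 0…9.
[t^9] = 1·5 + 1·7 + 1·7 = 19.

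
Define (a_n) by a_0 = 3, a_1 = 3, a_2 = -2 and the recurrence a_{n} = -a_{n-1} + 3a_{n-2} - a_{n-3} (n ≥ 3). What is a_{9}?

The ordinary generating function has denominator 1 + x - 3x^2 + x^3.
Iterating the recurrence: a_0,…,a_{9} = 3, 3, -2, 8, -17, 43, -102, 248, -597, 1443.

1443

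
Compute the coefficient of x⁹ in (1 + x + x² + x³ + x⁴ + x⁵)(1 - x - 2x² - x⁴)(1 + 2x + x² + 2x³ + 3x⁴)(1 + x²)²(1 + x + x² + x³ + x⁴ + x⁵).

(1 + x + x² + x³ + x⁴ + x⁵) has coefficients 1,1,1,1,1,1 for degrees 0…5.
(1 - x - 2x² - x⁴) has coefficients 1,-1,-2,0,-1,0,0,0,0,0 for degrees 0…9.
Multiplying by (1 + 2x + x² + 2x³ + 3x⁴) gives running coefficients 1,1,-3,-3,-2,-9,-7,-2,-3,0 for degrees 0…9.
Multiplying by (1 + x²)² gives running coefficients 1,1,-1,-1,-7,-14,-14,-23,-19,-13 for degrees 0…9.
Finally multiplying by (1 + x + x² + x³ + x⁴ + x⁵), the product of all factors after the first has coefficients 1,2,1,0,-7,-21,-36,-60,-78,-90 for degrees 0…9.
[x⁹] = 1·(-90) + 1·(-78) + 1·(-60) + 1·(-36) + 1·(-21) + 1·(-7) = -292.

-292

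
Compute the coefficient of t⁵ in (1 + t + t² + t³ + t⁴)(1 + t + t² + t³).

(1 + t + t² + t³ + t⁴) has coefficients 1,1,1,1,1 for degrees 0…4.
(1 + t + t² + t³) has coefficients 1,1,1,1,0,0 for degrees 0…5.
[t⁵] = 1·0 + 1·0 + 1·1 + 1·1 + 1·1 = 3.

3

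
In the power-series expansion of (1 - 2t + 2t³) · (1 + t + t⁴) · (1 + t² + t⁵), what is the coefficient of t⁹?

(1 - 2t + 2t³) has coefficients 1,-2,0,2 for degrees 0…3.
(1 + t + t⁴) has coefficients 1,1,0,0,1,0,0,0,0,0 for degrees 0…9.
Finally multiplying by (1 + t² + t⁵), the product of all factors after the first has coefficients 1,1,1,1,1,1,2,0,0,1 for degrees 0…9.
[t⁹] = 1·1 − 2·0 + 2·2 = 5.

5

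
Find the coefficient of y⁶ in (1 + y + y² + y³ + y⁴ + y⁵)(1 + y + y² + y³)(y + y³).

(1 + y + y² + y³ + y⁴ + y⁵) has coefficients 1,1,1,1,1,1 for degrees 0…5.
(1 + y + y² + y³) has coefficients 1,1,1,1,0,0,0 for degrees 0…6.
Finally multiplying by (y + y³), the product of all factors after the first has coefficients 0,1,1,2,2,1,1 for degrees 0…6.
[y⁶] = 1·1 + 1·1 + 1·2 + 1·2 + 1·1 + 1·1 = 8.

8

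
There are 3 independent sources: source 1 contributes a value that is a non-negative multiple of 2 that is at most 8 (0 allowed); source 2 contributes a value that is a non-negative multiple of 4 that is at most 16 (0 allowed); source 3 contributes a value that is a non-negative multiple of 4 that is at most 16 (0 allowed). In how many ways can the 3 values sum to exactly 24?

12

The generating function for the choices is (1 + z^2 + z^4 + z^6 + z^8)·(1 + z^4 + z^8 + z^12 + z^16)·(1 + z^4 + z^8 + z^12 + z^16); the count is [z^24].
(1 + z^2 + z^4 + z^6 + z^8) has coefficients 1,0,1,0,1,0,1,0,1 for degrees 0…8.
(1 + z^4 + z^8 + z^12 + z^16) has coefficients 1,0,0,0,1,0,0,0,1,0,0,0,1,0,0,0,1,0,0,0,0,0,0,0,0 for degrees 0…24.
Finally multiplying by (1 + z^4 + z^8 + z^12 + z^16), the product of all factors after the first has coefficients 1,0,0,0,2,0,0,0,3,0,0,0,4,0,0,0,5,0,0,0,4,0,0,0,3 for degrees 0…24.
[z^24] = 1·3 + 1·0 + 1·4 + 1·0 + 1·5 = 12.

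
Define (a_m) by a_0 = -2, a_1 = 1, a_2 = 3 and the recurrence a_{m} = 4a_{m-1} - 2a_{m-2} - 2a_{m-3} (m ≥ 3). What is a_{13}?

1650928

The ordinary generating function has denominator 1 - 4x + 2x^2 + 2x^3.
Iterating the recurrence: a_0,…,a_{13} = -2, 1, 3, 14, 48, 158, 508, 1620, 5148, 16336, 51808, 164264, 520768, 1650928.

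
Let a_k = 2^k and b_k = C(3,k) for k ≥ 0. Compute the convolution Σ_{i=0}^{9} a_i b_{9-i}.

This is [x^9] in the product of the two ordinary generating functions.
Σ = 1·0 + 2·0 + 4·0 + 8·0 + 16·0 + 32·0 + 64·1 + 128·3 + 256·3 + 512·1 = 1728.

1728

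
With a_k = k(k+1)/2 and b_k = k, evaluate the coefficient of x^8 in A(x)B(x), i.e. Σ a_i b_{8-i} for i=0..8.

This is [x^8] in the product of the two ordinary generating functions.
Σ = 0·8 + 1·7 + 3·6 + 6·5 + 10·4 + 15·3 + 21·2 + 28·1 + 36·0 = 210.

210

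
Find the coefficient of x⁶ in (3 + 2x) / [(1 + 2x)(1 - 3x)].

1655

The denominator gives the recurrence a_n = a_(n−1) + 6a_(n−2) for n ≥ 3; the numerator fixes a_0 = 3, a_1 = 5, a_2 = 23.
Iterating: 3, 5, 23, 53, 191, 509, 1655, so a_6 = 1655.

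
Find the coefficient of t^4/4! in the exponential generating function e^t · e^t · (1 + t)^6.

The EGF product rule gives c_4 = Σ_{k_1+k_2+k_3=4} C(4; k_1,k_2,k_3) · ∏ g_i(k_i), where e^t gives (1)^k; e^t gives (1)^k; (1+t)^6 gives the falling factorial (6)_k.
g_1(k) for k = 0…4: 1, 1, 1, 1, 1.
g_2(k) for k = 0…4: 1, 1, 1, 1, 1.
g_3(k) for k = 0…4: 1, 6, 30, 120, 360.
First combine the last two factors: h(k) = Σ_j C(k,j)·g_2(j)·g_3(k−j) for k = 0…4: 1, 7, 43, 229, 1045.
c_4 = Σ_k C(4,k)·g_1(k)·h(4−k) = 1·1·1045 + 4·1·229 + 6·1·43 + 4·1·7 + 1·1·1 = 1045 + 916 + 258 + 28 + 1 = 2248.

2248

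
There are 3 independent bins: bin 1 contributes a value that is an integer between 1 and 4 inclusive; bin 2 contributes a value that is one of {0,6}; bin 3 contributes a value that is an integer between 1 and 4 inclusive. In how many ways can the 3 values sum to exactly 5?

4

The generating function for the choices is (z + z² + z³ + z⁴)·(1 + z⁶)·(z + z² + z³ + z⁴); the count is [z⁵].
(z + z² + z³ + z⁴) has coefficients 0,1,1,1,1 for degrees 0…4.
(1 + z⁶) has coefficients 1,0,0,0,0,0 for degrees 0…5.
Finally multiplying by (z + z² + z³ + z⁴), the product of all factors after the first has coefficients 0,1,1,1,1,0 for degrees 0…5.
[z⁵] = 1·1 + 1·1 + 1·1 + 1·1 = 4.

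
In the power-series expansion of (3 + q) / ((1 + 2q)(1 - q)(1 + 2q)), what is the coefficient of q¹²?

92388

The denominator gives the recurrence a_n = −3a_(n−1) + 4a_(n−3) for n ≥ 3; the numerator fixes a_0 = 3, a_1 = -8, a_2 = 24.
Iterating: 3, -8, 24, -60, 148, -348, 804, -1820, 4068, -8988, 19684, -42780, 92388, so a_12 = 92388.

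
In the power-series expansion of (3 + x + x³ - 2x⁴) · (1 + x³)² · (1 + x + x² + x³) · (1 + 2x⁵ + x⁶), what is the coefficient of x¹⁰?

(3 + x + x³ - 2x⁴) has coefficients 3,1,0,1,-2 for degrees 0…4.
(1 + x³)² has coefficients 1,0,0,2,0,0,1,0,0,0,0 for degrees 0…10.
Multiplying by (1 + x + x² + x³) gives running coefficients 1,1,1,3,2,2,3,1,1,1,0 for degrees 0…10.
Finally multiplying by (1 + 2x⁵ + x⁶), the product of all factors after the first has coefficients 1,1,1,3,2,4,6,4,8,8,6 for degrees 0…10.
[x¹⁰] = 3·6 + 1·8 + 1·4 − 2·6 = 18.

18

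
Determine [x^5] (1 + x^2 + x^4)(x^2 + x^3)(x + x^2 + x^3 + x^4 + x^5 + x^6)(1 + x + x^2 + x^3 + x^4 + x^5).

(1 + x^2 + x^4) has coefficients 1,0,1,0,1 for degrees 0…4.
(x^2 + x^3) has coefficients 0,0,1,1,0,0 for degrees 0…5.
Multiplying by (x + x^2 + x^3 + x^4 + x^5 + x^6) gives running coefficients 0,0,0,1,2,2 for degrees 0…5.
Finally multiplying by (1 + x + x^2 + x^3 + x^4 + x^5), the product of all factors after the first has coefficients 0,0,0,1,3,5 for degrees 0…5.
[x^5] = 1·5 + 1·1 + 1·0 = 6.

6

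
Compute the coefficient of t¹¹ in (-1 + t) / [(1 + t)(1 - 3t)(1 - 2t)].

-264355

Partial fractions give a closed form: a_n = (-1/6)·(-1)^n + (-3/2)·3^n + (2/3)·2^n.
At n = 11: a_11 = -264355.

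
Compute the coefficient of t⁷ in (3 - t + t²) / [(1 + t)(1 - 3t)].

The denominator gives the recurrence a_n = 2a_(n−1) + 3a_(n−2) for n ≥ 3; the numerator fixes a_0 = 3, a_1 = 5, a_2 = 20.
Iterating: 3, 5, 20, 55, 170, 505, 1520, 4555, so a_7 = 4555.

4555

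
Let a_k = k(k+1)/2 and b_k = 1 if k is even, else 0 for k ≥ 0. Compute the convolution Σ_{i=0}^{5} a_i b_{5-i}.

22

This is [x^5] in the product of the two ordinary generating functions.
Σ = 0·0 + 1·1 + 3·0 + 6·1 + 10·0 + 15·1 = 22.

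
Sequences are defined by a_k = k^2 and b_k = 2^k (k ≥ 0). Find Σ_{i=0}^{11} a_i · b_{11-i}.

This is [x^11] in the product of the two ordinary generating functions.
Σ = 0·2048 + 1·1024 + 4·512 + 9·256 + 16·128 + 25·64 + 36·32 + 49·16 + 64·8 + 81·4 + 100·2 + 121·1 = 12117.

12117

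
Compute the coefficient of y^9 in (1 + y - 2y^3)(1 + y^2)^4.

-7

(1 + y - 2y^3) has coefficients 1,1,0,-2 for degrees 0…3.
(1 + y^2)^4 has coefficients 1,0,4,0,6,0,4,0,1,0 for degrees 0…9.
[y^9] = 1·0 + 1·1 − 2·4 = -7.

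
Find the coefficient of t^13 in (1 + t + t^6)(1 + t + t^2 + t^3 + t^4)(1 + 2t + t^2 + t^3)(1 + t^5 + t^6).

(1 + t + t^6) has coefficients 1,1,0,0,0,0,1 for degrees 0…6.
(1 + t + t^2 + t^3 + t^4) has coefficients 1,1,1,1,1,0,0,0,0,0,0,0,0,0 for degrees 0…13.
Multiplying by (1 + 2t + t^2 + t^3) gives running coefficients 1,3,4,5,5,4,2,1,0,0,0,0,0,0 for degrees 0…13.
Finally multiplying by (1 + t^5 + t^6), the product of all factors after the first has coefficients 1,3,4,5,5,5,6,8,9,10,9,6,3,1 for degrees 0…13.
[t^13] = 1·1 + 1·3 + 1·8 = 12.

12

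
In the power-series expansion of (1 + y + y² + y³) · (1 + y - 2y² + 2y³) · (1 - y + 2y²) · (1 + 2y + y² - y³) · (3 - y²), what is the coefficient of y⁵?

(1 + y + y² + y³) has coefficients 1,1,1,1 for degrees 0…3.
(1 + y - 2y² + 2y³) has coefficients 1,1,-2,2,0,0 for degrees 0…5.
Multiplying by (1 - y + 2y²) gives running coefficients 1,0,-1,6,-6,4 for degrees 0…5.
Multiplying by (1 + 2y + y² - y³) gives running coefficients 1,2,0,3,5,-1 for degrees 0…5.
Finally multiplying by (3 - y²), the product of all factors after the first has coefficients 3,6,-1,7,15,-6 for degrees 0…5.
[y⁵] = 1·(-6) + 1·15 + 1·7 + 1·(-1) = 15.

15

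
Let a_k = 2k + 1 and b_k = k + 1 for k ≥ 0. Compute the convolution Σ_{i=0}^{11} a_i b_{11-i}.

650

Write out a_i and b_{11-i} for i = 0,…,11 and sum the products.
Σ = 1·12 + 3·11 + 5·10 + 7·9 + 9·8 + 11·7 + 13·6 + 15·5 + 17·4 + 19·3 + 21·2 + 23·1 = 650.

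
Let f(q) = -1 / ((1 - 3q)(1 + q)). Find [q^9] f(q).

Partial fractions give a closed form: a_n = (-3/4)·3^n + (-1/4)·(-1)^n.
At n = 9: a_9 = -14762.

-14762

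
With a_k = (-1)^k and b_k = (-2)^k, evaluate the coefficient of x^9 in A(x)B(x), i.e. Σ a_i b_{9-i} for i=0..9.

Write out a_i and b_{9-i} for i = 0,…,9 and sum the products.
Σ = 1·(-512) − 1·256 + 1·(-128) − 1·64 + 1·(-32) − 1·16 + 1·(-8) − 1·4 + 1·(-2) − 1·1 = -1023.

-1023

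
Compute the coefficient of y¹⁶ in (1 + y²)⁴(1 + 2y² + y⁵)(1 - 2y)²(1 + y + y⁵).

24

(1 + y²)⁴ has coefficients 1,0,4,0,6,0,4,0,1 for degrees 0…8.
(1 + 2y² + y⁵) has coefficients 1,0,2,0,0,1,0,0,0,0,0,0,0,0,0,0,0 for degrees 0…16.
Multiplying by (1 - 2y)² gives running coefficients 1,-4,6,-8,8,1,-4,4,0,0,0,0,0,0,0,0,0 for degrees 0…16.
Finally multiplying by (1 + y + y⁵), the product of all factors after the first has coefficients 1,-3,2,-2,0,10,-7,6,-4,8,1,-4,4,0,0,0,0 for degrees 0…16.
[y¹⁶] = 1·0 + 4·0 + 6·4 + 4·1 + 1·(-4) = 24.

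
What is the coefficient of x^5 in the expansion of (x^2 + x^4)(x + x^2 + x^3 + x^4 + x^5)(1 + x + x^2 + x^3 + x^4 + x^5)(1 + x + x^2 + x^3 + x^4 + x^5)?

7

(x^2 + x^4) has coefficients 0,0,1,0,1 for degrees 0…4.
(x + x^2 + x^3 + x^4 + x^5) has coefficients 0,1,1,1,1,1 for degrees 0…5.
Multiplying by (1 + x + x^2 + x^3 + x^4 + x^5) gives running coefficients 0,1,2,3,4,5 for degrees 0…5.
Finally multiplying by (1 + x + x^2 + x^3 + x^4 + x^5), the product of all factors after the first has coefficients 0,1,3,6,10,15 for degrees 0…5.
[x^5] = 1·6 + 1·1 = 7.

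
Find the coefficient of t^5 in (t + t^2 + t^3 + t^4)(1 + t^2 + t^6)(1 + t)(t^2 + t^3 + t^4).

(t + t^2 + t^3 + t^4) has coefficients 0,1,1,1,1 for degrees 0…4.
(1 + t^2 + t^6) has coefficients 1,0,1,0,0,0 for degrees 0…5.
Multiplying by (1 + t) gives running coefficients 1,1,1,1,0,0 for degrees 0…5.
Finally multiplying by (t^2 + t^3 + t^4), the product of all factors after the first has coefficients 0,0,1,2,3,3 for degrees 0…5.
[t^5] = 1·3 + 1·2 + 1·1 + 1·0 = 6.

6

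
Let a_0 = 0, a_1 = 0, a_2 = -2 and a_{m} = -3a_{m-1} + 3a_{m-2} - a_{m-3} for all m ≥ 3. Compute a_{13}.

The ordinary generating function has denominator 1 + 3q - 3q^2 + q^3.
Iterating the recurrence: a_0,…,a_{13} = 0, 0, -2, 6, -24, 92, -354, 1362, -5240, 20160, -77562, 298406, -1148064, 4416972.

4416972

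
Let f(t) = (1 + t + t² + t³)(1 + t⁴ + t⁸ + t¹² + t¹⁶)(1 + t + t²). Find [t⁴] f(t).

(1 + t + t² + t³) has coefficients 1,1,1,1 for degrees 0…3.
(1 + t⁴ + t⁸ + t¹² + t¹⁶) has coefficients 1,0,0,0,1 for degrees 0…4.
Finally multiplying by (1 + t + t²), the product of all factors after the first has coefficients 1,1,1,0,1 for degrees 0…4.
[t⁴] = 1·1 + 1·0 + 1·1 + 1·1 = 3.

3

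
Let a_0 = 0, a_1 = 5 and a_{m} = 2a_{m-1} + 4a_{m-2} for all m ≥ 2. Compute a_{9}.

43520

The ordinary generating function has denominator 1 - 2t - 4t^2.
Iterating the recurrence: a_0,…,a_{9} = 0, 5, 10, 40, 120, 400, 1280, 4160, 13440, 43520.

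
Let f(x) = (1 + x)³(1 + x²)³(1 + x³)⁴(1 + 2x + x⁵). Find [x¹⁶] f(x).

256

(1 + x)³ has coefficients 1,3,3,1 for degrees 0…3.
(1 + x²)³ has coefficients 1,0,3,0,3,0,1,0,0,0,0,0,0,0,0,0,0 for degrees 0…16.
Multiplying by (1 + x³)⁴ gives running coefficients 1,0,3,4,3,12,7,12,18,8,18,12,7,12,3,4,3 for degrees 0…16.
Finally multiplying by (1 + 2x + x⁵), the product of all factors after the first has coefficients 1,2,3,10,11,19,31,29,46,47,46,55,43,44,35,28,23 for degrees 0…16.
[x¹⁶] = 1·23 + 3·28 + 3·35 + 1·44 = 256.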